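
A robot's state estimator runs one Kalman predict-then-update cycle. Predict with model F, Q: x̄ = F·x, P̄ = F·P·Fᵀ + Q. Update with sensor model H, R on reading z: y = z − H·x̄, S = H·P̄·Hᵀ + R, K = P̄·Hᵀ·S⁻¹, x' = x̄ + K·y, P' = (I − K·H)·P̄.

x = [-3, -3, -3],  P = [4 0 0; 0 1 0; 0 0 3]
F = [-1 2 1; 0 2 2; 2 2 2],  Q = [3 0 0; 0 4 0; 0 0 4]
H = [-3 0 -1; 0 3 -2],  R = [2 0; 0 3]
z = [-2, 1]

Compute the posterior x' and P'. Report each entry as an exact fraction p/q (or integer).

x̄ = F·x = [-6, -12, -18]
P̄ = F·P·Fᵀ + Q = [14 10 2; 10 20 16; 2 16 36]
y = z − H·x̄ = [-38, 1]
S = H·P̄·Hᵀ + R = [176 -54; -54 135]
K = P̄·Hᵀ·S⁻¹ = [-42/193 550/5211; -87/386 611/5211; -129/386 -541/1737]
x' = x̄ + K·y = [12376/5211, -17290/5211, -9748/1737]
P' = (I − K·H)·P̄ = [8758/5211 -15454/5211 -8002/1737; -15454/5211 33085/5211 16237/1737; -8002/1737 16237/1737 8389/579]

x' = [12376/5211, -17290/5211, -9748/1737]
P' = [8758/5211 -15454/5211 -8002/1737; -15454/5211 33085/5211 16237/1737; -8002/1737 16237/1737 8389/579]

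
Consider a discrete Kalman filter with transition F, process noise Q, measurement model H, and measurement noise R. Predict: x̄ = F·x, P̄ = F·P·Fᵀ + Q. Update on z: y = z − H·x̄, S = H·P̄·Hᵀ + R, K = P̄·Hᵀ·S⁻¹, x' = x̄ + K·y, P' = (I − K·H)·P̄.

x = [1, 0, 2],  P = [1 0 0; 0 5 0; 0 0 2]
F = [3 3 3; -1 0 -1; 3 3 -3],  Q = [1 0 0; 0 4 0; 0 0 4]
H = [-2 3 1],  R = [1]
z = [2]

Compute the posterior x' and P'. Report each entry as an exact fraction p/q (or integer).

x' = [-329/207, 17/69, -413/207]
P' = [11453/414 338/69 16685/414; 338/69 63/23 116/69; 16685/414 116/69 31295/414]

x̄ = F·x = [9, -3, -3]
P̄ = F·P·Fᵀ + Q = [73 -9 36; -9 7 3; 36 3 76]
y = z − H·x̄ = [32]
S = H·P̄·Hᵀ + R = [414]
K = P̄·Hᵀ·S⁻¹ = [-137/414; 7/69; 13/414]
x' = x̄ + K·y = [-329/207, 17/69, -413/207]
P' = (I − K·H)·P̄ = [11453/414 338/69 16685/414; 338/69 63/23 116/69; 16685/414 116/69 31295/414]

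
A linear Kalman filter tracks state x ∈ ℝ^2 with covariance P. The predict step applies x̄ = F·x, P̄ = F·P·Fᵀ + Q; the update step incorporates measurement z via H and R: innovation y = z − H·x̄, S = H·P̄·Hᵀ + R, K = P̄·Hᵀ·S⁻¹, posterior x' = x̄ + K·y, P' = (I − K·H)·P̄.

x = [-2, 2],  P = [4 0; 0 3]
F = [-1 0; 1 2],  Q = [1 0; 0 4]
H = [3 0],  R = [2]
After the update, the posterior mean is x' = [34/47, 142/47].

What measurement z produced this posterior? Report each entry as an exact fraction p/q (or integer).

z = [2]

x̄ = F·x = [2, 2]
P̄ = F·P·Fᵀ + Q = [5 -4; -4 20]
S = H·P̄·Hᵀ + R = [47]
K = P̄·Hᵀ·S⁻¹ = [15/47; -12/47]
x' − x̄ = [-60/47, 48/47] = K·y
y = (KᵀK)⁻¹·Kᵀ·(x' − x̄) = [-4]
z = y + H·x̄ = [-4] + [6] = [2]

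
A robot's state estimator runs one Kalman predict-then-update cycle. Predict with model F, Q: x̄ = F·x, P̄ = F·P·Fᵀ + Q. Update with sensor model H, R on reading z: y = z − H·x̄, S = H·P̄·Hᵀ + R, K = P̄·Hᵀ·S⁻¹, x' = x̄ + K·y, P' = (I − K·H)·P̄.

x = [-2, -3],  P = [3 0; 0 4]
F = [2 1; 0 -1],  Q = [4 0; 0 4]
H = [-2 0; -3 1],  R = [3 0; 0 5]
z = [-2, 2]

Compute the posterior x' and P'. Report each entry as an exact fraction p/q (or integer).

x' = [643/1627, 4073/1627]
P' = [732/1627 1236/1627; 1236/1627 6888/1627]

x̄ = F·x = [-7, 3]
P̄ = F·P·Fᵀ + Q = [20 -4; -4 8]
y = z − H·x̄ = [-16, -22]
S = H·P̄·Hᵀ + R = [83 128; 128 217]
K = P̄·Hᵀ·S⁻¹ = [-488/1627 -192/1627; -824/1627 636/1627]
x' = x̄ + K·y = [643/1627, 4073/1627]
P' = (I − K·H)·P̄ = [732/1627 1236/1627; 1236/1627 6888/1627]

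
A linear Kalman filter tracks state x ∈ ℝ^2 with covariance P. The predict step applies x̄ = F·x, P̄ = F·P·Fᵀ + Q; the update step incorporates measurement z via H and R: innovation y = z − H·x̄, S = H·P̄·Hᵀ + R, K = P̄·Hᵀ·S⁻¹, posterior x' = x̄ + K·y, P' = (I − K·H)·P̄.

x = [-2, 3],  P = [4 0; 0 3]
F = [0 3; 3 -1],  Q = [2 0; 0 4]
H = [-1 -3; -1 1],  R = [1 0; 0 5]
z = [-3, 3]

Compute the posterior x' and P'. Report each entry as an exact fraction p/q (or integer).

x' = [-11427/20561, 24531/20561]
P' = [53781/20561 -16369/20561; -16369/20561 7211/20561]

x̄ = F·x = [9, -9]
P̄ = F·P·Fᵀ + Q = [29 -9; -9 43]
y = z − H·x̄ = [-21, 21]
S = H·P̄·Hᵀ + R = [363 -118; -118 95]
K = P̄·Hᵀ·S⁻¹ = [-4674/20561 -14030/20561; -5264/20561 4716/20561]
x' = x̄ + K·y = [-11427/20561, 24531/20561]
P' = (I − K·H)·P̄ = [53781/20561 -16369/20561; -16369/20561 7211/20561]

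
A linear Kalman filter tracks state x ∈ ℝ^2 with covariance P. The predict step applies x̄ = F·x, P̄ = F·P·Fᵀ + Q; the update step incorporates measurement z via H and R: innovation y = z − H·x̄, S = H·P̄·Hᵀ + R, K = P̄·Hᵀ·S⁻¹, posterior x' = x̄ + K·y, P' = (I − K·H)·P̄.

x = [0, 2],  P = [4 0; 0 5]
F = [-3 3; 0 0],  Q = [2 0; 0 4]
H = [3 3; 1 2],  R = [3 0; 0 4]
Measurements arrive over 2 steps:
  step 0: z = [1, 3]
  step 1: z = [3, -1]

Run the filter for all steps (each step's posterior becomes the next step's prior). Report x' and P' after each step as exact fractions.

step 0: x' = [-1335/2143, 2360/2143], P' = [5644/2143 -4648/2143; -4648/2143 4332/2143]
step 1: x' = [4553639/2294537, -342904/327791], P' = [6042956/2294537 -710936/327791; -710936/327791 662604/327791]

step 0: x̄ = F·x = [6, 0]
step 0: P̄ = F·P·Fᵀ + Q = [83 0; 0 4]
step 0: y = z − H·x̄ = [-17, -3]
step 0: S = H·P̄·Hᵀ + R = [786 273; 273 103]
step 0: K = P̄·Hᵀ·S⁻¹ = [996/2143 -913/2143; -316/2143 1004/2143]
step 0: x' = x̄ + K·y = [-1335/2143, 2360/2143]
step 0: P' = (I − K·H)·P̄ = [5644/2143 -4648/2143; -4648/2143 4332/2143]
step 1: x̄ = F·x = [11085/2143, 0]
step 1: P̄ = F·P·Fᵀ + Q = [177734/2143 0; 0 4]
step 1: y = z − H·x̄ = [-26826/2143, -13228/2143]
step 1: S = H·P̄·Hᵀ + R = [1683183/2143 584634/2143; 584634/2143 220594/2143]
step 1: K = P̄·Hᵀ·S⁻¹ = [1066404/2294537 -977537/2294537; -48332/327791 153568/327791]
step 1: x' = x̄ + K·y = [4553639/2294537, -342904/327791]
step 1: P' = (I − K·H)·P̄ = [6042956/2294537 -710936/327791; -710936/327791 662604/327791]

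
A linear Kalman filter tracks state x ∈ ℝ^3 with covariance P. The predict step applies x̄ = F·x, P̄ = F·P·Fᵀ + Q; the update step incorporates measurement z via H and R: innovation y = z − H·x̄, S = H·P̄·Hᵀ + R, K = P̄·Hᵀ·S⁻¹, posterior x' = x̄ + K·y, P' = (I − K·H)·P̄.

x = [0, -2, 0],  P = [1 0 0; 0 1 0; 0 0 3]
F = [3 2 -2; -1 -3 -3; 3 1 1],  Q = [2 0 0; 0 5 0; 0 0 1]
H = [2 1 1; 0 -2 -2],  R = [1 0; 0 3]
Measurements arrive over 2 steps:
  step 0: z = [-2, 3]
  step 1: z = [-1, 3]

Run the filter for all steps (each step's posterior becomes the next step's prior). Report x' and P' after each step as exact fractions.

step 0: x' = [-4632/8773, -9390/8773, -294/8773], P' = [3623/8773 -4599/8773 1605/8773; -4599/8773 119715/8773 -111534/8773; 1605/8773 -111534/8773 109503/8773]
step 1: x' = [13749092/79455549, 51978905/26485183, -87843579/26485183], P' = [169563613/397277745 -35044733/132425915 -2379621/26485183; -35044733/132425915 377425789/132425915 -61558922/26485183; -2379621/26485183 -61558922/26485183 66422573/26485183]

step 0: x̄ = F·x = [-4, 6, -2]
step 0: P̄ = F·P·Fᵀ + Q = [27 9 5; 9 42 -15; 5 -15 14]
step 0: y = z − H·x̄ = [2, 11]
step 0: S = H·P̄·Hᵀ + R = [191 -108; -108 107]
step 0: K = P̄·Hᵀ·S⁻¹ = [4252/8773 1996/8773; -1017/8773 -5454/8773; 1179/8773 1354/8773]
step 0: x' = x̄ + K·y = [-4632/8773, -9390/8773, -294/8773]
step 0: P' = (I − K·H)·P̄ = [3623/8773 -4599/8773 1605/8773; -4599/8773 119715/8773 -111534/8773; 1605/8773 -111534/8773 109503/8773]
step 1: x̄ = F·x = [-32088/8773, 33684/8773, -23580/8773]
step 1: P̄ = F·P·Fᵀ + Q = [1784849/8773 -32787/8773 6825/8773; -32787/8773 84874/8773 621/8773; 6825/8773 621/8773 29566/8773]
step 1: y = z − H·x̄ = [45299/8773, 46527/8773]
step 1: S = H·P̄·Hᵀ + R = [7160003/8773 -127516/8773; -127516/8773 489047/8773]
step 1: K = P̄·Hᵀ·S⁻¹ = [198298712/397277745 93885676/397277745; -458287/132425915 -46420786/132425915; 104409/26485183 -3242434/26485183]
step 1: x' = x̄ + K·y = [13749092/79455549, 51978905/26485183, -87843579/26485183]
step 1: P' = (I − K·H)·P̄ = [169563613/397277745 -35044733/132425915 -2379621/26485183; -35044733/132425915 377425789/132425915 -61558922/26485183; -2379621/26485183 -61558922/26485183 66422573/26485183]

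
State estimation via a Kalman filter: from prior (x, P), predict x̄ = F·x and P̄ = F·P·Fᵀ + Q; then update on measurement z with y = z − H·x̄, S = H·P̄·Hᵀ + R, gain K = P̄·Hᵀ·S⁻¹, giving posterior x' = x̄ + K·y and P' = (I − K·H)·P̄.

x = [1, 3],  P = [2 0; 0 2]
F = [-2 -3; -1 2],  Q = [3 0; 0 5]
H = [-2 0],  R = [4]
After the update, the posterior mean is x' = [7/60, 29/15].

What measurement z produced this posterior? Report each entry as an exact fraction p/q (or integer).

z = [-1]

x̄ = F·x = [-11, 5]
P̄ = F·P·Fᵀ + Q = [29 -8; -8 15]
S = H·P̄·Hᵀ + R = [120]
K = P̄·Hᵀ·S⁻¹ = [-29/60; 2/15]
x' − x̄ = [667/60, -46/15] = K·y
y = (KᵀK)⁻¹·Kᵀ·(x' − x̄) = [-23]
z = y + H·x̄ = [-23] + [22] = [-1]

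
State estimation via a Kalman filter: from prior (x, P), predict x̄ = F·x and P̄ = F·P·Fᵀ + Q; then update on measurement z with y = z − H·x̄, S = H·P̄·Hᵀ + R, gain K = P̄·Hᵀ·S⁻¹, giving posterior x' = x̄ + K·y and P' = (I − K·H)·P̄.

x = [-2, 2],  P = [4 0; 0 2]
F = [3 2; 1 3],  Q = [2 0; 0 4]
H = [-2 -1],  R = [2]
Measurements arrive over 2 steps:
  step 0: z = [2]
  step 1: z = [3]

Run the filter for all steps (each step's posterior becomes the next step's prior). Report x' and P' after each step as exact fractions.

step 0: x̄ = F·x = [-2, 4]
step 0: P̄ = F·P·Fᵀ + Q = [46 24; 24 26]
step 0: y = z − H·x̄ = [2]
step 0: S = H·P̄·Hᵀ + R = [308]
step 0: K = P̄·Hᵀ·S⁻¹ = [-29/77; -37/154]
step 0: x' = x̄ + K·y = [-212/77, 271/77]
step 0: P' = (I − K·H)·P̄ = [178/77 -298/77; -298/77 633/77]
step 1: x̄ = F·x = [-94/77, 601/77]
step 1: P̄ = F·P·Fᵀ + Q = [712/77 1054/77; 1054/77 4395/77]
step 1: y = z − H·x̄ = [92/11]
step 1: S = H·P̄·Hᵀ + R = [1659/11]
step 1: K = P̄·Hᵀ·S⁻¹ = [-118/553; -929/1659]
step 1: x' = x̄ + K·y = [-1662/553, 5179/1659]
step 1: P' = (I − K·H)·P̄ = [188/79 -2396/553; -2396/553 16234/1659]

step 0: x' = [-212/77, 271/77], P' = [178/77 -298/77; -298/77 633/77]
step 1: x' = [-1662/553, 5179/1659], P' = [188/79 -2396/553; -2396/553 16234/1659]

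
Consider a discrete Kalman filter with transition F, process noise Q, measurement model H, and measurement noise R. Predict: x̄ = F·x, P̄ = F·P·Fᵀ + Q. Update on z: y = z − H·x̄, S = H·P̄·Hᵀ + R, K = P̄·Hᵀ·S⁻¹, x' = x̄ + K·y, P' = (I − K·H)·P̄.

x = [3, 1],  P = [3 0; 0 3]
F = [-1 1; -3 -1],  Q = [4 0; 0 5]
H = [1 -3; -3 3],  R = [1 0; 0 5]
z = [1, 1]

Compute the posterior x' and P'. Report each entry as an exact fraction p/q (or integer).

x' = [-14018/13051, -9466/13051]
P' = [17006/13051 7566/13051; 7566/13051 4571/13051]

x̄ = F·x = [-2, -10]
P̄ = F·P·Fᵀ + Q = [10 6; 6 35]
y = z − H·x̄ = [-27, 25]
S = H·P̄·Hᵀ + R = [290 -273; -273 302]
K = P̄·Hᵀ·S⁻¹ = [-5692/13051 -5664/13051; -6147/13051 -1797/13051]
x' = x̄ + K·y = [-14018/13051, -9466/13051]
P' = (I − K·H)·P̄ = [17006/13051 7566/13051; 7566/13051 4571/13051]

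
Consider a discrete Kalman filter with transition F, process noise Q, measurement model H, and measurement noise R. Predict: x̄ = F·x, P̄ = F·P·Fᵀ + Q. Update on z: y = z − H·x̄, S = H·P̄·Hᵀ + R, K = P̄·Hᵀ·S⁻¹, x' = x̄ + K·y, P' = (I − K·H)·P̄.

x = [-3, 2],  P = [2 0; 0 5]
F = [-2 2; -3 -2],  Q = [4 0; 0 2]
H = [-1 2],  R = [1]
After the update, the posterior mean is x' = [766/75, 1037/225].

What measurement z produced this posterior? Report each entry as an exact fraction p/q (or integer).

x̄ = F·x = [10, 5]
P̄ = F·P·Fᵀ + Q = [32 -8; -8 40]
S = H·P̄·Hᵀ + R = [225]
K = P̄·Hᵀ·S⁻¹ = [-16/75; 88/225]
x' − x̄ = [16/75, -88/225] = K·y
y = (KᵀK)⁻¹·Kᵀ·(x' − x̄) = [-1]
z = y + H·x̄ = [-1] + [0] = [-1]

z = [-1]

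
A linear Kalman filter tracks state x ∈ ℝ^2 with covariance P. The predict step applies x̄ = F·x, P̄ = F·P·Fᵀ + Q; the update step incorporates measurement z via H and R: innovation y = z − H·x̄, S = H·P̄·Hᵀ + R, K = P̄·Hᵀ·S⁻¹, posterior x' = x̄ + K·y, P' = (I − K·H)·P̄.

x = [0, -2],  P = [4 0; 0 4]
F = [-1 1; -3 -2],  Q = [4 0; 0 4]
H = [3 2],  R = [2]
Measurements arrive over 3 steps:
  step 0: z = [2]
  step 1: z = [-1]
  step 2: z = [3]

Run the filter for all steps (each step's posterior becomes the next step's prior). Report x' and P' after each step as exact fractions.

step 0: x̄ = F·x = [-2, 4]
step 0: P̄ = F·P·Fᵀ + Q = [12 4; 4 56]
step 0: y = z − H·x̄ = [0]
step 0: S = H·P̄·Hᵀ + R = [382]
step 0: K = P̄·Hᵀ·S⁻¹ = [22/191; 62/191]
step 0: x' = x̄ + K·y = [-2, 4]
step 0: P' = (I − K·H)·P̄ = [1324/191 -1964/191; -1964/191 3008/191]
step 1: x̄ = F·x = [6, -2]
step 1: P̄ = F·P·Fᵀ + Q = [9024/191 -80/191; -80/191 1144/191]
step 1: y = z − H·x̄ = [-15]
step 1: S = H·P̄·Hᵀ + R = [85214/191]
step 1: K = P̄·Hᵀ·S⁻¹ = [13456/42607; 1024/42607]
step 1: x' = x̄ + K·y = [53802/42607, -100574/42607]
step 1: P' = (I − K·H)·P̄ = [117056/42607 -162128/42607; -162128/42607 244216/42607]
step 2: x̄ = F·x = [-154376/42607, 39742/42607]
step 2: P̄ = F·P·Fᵀ + Q = [855956/42607 24864/42607; 24864/42607 255260/42607]
step 2: y = z − H·x̄ = [511465/42607]
step 2: S = H·P̄·Hᵀ + R = [9108226/42607]
step 2: K = P̄·Hᵀ·S⁻¹ = [1308798/4554113; 292556/4554113]
step 2: x' = x̄ + K·y = [-789574/4554113, 7759798/4554113]
step 2: P' = (I − K·H)·P̄ = [11083060/4554113 -15315792/4554113; -15315792/4554113 23266244/4554113]

step 0: x' = [-2, 4], P' = [1324/191 -1964/191; -1964/191 3008/191]
step 1: x' = [53802/42607, -100574/42607], P' = [117056/42607 -162128/42607; -162128/42607 244216/42607]
step 2: x' = [-789574/4554113, 7759798/4554113], P' = [11083060/4554113 -15315792/4554113; -15315792/4554113 23266244/4554113]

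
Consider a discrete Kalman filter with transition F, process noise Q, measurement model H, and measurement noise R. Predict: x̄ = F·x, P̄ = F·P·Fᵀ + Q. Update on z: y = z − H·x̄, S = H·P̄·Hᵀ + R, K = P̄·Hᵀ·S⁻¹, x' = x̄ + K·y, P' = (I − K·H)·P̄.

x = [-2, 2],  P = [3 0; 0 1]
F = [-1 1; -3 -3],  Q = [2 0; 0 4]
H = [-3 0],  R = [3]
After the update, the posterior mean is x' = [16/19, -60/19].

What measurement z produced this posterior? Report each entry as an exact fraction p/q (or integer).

z = [-2]

x̄ = F·x = [4, 0]
P̄ = F·P·Fᵀ + Q = [6 6; 6 40]
S = H·P̄·Hᵀ + R = [57]
K = P̄·Hᵀ·S⁻¹ = [-6/19; -6/19]
x' − x̄ = [-60/19, -60/19] = K·y
y = (KᵀK)⁻¹·Kᵀ·(x' − x̄) = [10]
z = y + H·x̄ = [10] + [-12] = [-2]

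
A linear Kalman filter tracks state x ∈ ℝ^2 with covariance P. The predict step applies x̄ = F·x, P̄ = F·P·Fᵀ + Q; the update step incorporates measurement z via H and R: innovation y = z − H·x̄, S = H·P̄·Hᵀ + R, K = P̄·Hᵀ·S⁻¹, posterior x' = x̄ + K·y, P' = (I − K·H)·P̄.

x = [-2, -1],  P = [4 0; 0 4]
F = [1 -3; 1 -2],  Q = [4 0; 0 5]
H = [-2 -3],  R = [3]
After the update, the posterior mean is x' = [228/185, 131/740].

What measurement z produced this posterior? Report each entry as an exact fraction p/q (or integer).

x̄ = F·x = [1, 0]
P̄ = F·P·Fᵀ + Q = [44 28; 28 25]
S = H·P̄·Hᵀ + R = [740]
K = P̄·Hᵀ·S⁻¹ = [-43/185; -131/740]
x' − x̄ = [43/185, 131/740] = K·y
y = (KᵀK)⁻¹·Kᵀ·(x' − x̄) = [-1]
z = y + H·x̄ = [-1] + [-2] = [-3]

z = [-3]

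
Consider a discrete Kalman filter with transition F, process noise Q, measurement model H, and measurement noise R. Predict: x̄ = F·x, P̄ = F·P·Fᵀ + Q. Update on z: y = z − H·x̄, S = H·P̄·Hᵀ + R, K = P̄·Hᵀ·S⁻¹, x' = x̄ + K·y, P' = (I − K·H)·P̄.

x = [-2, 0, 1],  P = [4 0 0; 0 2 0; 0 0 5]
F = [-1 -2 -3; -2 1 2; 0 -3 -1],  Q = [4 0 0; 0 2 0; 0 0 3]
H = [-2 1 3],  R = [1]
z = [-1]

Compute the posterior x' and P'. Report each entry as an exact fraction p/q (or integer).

x' = [199/203, 954/203, -251/203]
P' = [7894/203 -2330/203 6017/203; -2330/203 6184/203 -3600/203; 6017/203 -3600/203 5214/203]

x̄ = F·x = [-1, 6, -1]
P̄ = F·P·Fᵀ + Q = [61 -26 27; -26 40 -16; 27 -16 26]
y = z − H·x̄ = [-6]
S = H·P̄·Hᵀ + R = [203]
K = P̄·Hᵀ·S⁻¹ = [-67/203; 44/203; 8/203]
x' = x̄ + K·y = [199/203, 954/203, -251/203]
P' = (I − K·H)·P̄ = [7894/203 -2330/203 6017/203; -2330/203 6184/203 -3600/203; 6017/203 -3600/203 5214/203]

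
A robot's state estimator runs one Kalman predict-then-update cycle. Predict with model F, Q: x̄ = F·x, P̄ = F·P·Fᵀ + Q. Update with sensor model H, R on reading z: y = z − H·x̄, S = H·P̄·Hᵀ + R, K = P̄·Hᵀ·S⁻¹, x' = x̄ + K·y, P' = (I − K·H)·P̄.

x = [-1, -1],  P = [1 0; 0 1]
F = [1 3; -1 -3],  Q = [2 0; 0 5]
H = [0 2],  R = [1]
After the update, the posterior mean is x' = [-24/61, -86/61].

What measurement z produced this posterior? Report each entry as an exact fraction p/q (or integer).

x̄ = F·x = [-4, 4]
P̄ = F·P·Fᵀ + Q = [12 -10; -10 15]
S = H·P̄·Hᵀ + R = [61]
K = P̄·Hᵀ·S⁻¹ = [-20/61; 30/61]
x' − x̄ = [220/61, -330/61] = K·y
y = (KᵀK)⁻¹·Kᵀ·(x' − x̄) = [-11]
z = y + H·x̄ = [-11] + [8] = [-3]

z = [-3]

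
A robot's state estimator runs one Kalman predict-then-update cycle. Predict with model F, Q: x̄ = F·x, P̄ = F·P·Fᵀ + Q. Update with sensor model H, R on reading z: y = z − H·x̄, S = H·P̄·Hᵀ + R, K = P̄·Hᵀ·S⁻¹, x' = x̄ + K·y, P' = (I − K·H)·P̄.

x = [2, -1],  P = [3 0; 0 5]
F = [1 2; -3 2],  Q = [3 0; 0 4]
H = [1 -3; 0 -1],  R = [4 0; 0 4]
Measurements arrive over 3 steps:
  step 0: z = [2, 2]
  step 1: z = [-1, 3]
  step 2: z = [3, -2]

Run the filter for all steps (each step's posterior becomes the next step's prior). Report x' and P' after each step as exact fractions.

step 0: x' = [-3940/3101, -3858/3101], P' = [48616/3101 14636/3101; 14636/3101 5636/3101]
step 1: x' = [-5681427/1623976, -1636429/1623976], P' = [2249099/405994 600213/405994; 600213/405994 957689/1217982]
step 2: x' = [2346409336/2968538803, -1244451323/2968538803], P' = [15693221960/2968538803 4227261668/2968538803; 4227261668/2968538803 2300157932/2968538803]

step 0: x̄ = F·x = [0, -8]
step 0: P̄ = F·P·Fᵀ + Q = [26 11; 11 51]
step 0: y = z − H·x̄ = [-22, -6]
step 0: S = H·P̄·Hᵀ + R = [423 142; 142 55]
step 0: K = P̄·Hᵀ·S⁻¹ = [1177/3101 -3659/3101; -568/3101 -1409/3101]
step 0: x' = x̄ + K·y = [-3940/3101, -3858/3101]
step 0: P' = (I − K·H)·P̄ = [48616/3101 14636/3101; 14636/3101 5636/3101]
step 1: x̄ = F·x = [-11656/3101, 4104/3101]
step 1: P̄ = F·P·Fᵀ + Q = [139007/3101 -181848/3101; -181848/3101 296860/3101]
step 1: y = z − H·x̄ = [2981/443, 13407/3101]
step 1: S = H·P̄·Hᵀ + R = [559177/443 153204/443; 153204/443 309264/3101]
step 1: K = P̄·Hᵀ·S⁻¹ = [6595/23882 -600213/1623976; -5257/23882 -957689/4871928]
step 1: x' = x̄ + K·y = [-5681427/1623976, -1636429/1623976]
step 1: P' = (I − K·H)·P̄ = [2249099/405994 600213/405994; 600213/405994 957689/1217982]
step 2: x̄ = F·x = [-8954285/1623976, 13771423/1623976]
step 2: P̄ = F·P·Fᵀ + Q = [21434555/1217982 -23613691/1217982; -23613691/1217982 47820689/1217982]
step 2: y = z − H·x̄ = [27570241/811988, 10523471/1623976]
step 2: S = H·P̄·Hᵀ + R = [299187415/608991 83537879/608991; 83537879/608991 52692617/1217982]
step 2: K = P̄·Hᵀ·S⁻¹ = [752859239/2968538803 -1056815417/2968538803; -668303032/2968538803 -575039483/2968538803]
step 2: x' = x̄ + K·y = [2346409336/2968538803, -1244451323/2968538803]
step 2: P' = (I − K·H)·P̄ = [15693221960/2968538803 4227261668/2968538803; 4227261668/2968538803 2300157932/2968538803]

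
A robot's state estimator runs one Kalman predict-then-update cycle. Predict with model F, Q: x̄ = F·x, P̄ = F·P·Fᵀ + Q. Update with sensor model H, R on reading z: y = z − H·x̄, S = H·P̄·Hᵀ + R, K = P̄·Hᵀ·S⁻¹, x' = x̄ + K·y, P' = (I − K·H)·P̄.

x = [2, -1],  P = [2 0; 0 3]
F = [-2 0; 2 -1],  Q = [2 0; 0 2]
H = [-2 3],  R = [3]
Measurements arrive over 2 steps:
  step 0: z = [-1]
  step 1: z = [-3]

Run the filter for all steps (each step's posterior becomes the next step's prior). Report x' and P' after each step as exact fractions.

step 0: x̄ = F·x = [-4, 5]
step 0: P̄ = F·P·Fᵀ + Q = [10 -8; -8 13]
step 0: y = z − H·x̄ = [-24]
step 0: S = H·P̄·Hᵀ + R = [256]
step 0: K = P̄·Hᵀ·S⁻¹ = [-11/64; 55/256]
step 0: x' = x̄ + K·y = [1/8, -5/32]
step 0: P' = (I − K·H)·P̄ = [39/16 93/64; 93/64 303/256]
step 1: x̄ = F·x = [-1/4, 13/32]
step 1: P̄ = F·P·Fᵀ + Q = [47/4 -219/32; -219/32 1823/256]
step 1: y = z − H·x̄ = [-151/32]
step 1: S = H·P̄·Hᵀ + R = [50231/256]
step 1: K = P̄·Hᵀ·S⁻¹ = [-11272/50231; 8973/50231]
step 1: x' = x̄ + K·y = [40632/50231, -21935/50231]
step 1: P' = (I − K·H)·P̄ = [93894/50231 51324/50231; 51324/50231 43189/50231]

step 0: x' = [1/8, -5/32], P' = [39/16 93/64; 93/64 303/256]
step 1: x' = [40632/50231, -21935/50231], P' = [93894/50231 51324/50231; 51324/50231 43189/50231]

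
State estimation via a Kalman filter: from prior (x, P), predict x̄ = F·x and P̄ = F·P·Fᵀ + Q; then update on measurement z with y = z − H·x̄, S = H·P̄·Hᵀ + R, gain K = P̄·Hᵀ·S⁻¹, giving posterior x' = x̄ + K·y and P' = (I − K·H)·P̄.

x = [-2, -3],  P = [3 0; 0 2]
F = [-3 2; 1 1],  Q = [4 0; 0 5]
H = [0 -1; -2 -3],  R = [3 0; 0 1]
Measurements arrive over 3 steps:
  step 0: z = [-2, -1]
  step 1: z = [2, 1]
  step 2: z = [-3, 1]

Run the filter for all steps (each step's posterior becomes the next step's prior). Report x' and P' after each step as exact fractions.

step 0: x̄ = F·x = [0, -5]
step 0: P̄ = F·P·Fᵀ + Q = [39 -5; -5 10]
step 0: y = z − H·x̄ = [-7, -16]
step 0: S = H·P̄·Hᵀ + R = [13 20; 20 187]
step 0: K = P̄·Hᵀ·S⁻¹ = [2195/2031 -919/2031; -490/677 -20/677]
step 0: x' = x̄ + K·y = [-661/2031, 365/677]
step 0: P' = (I − K·H)·P̄ = [10337/2031 -2195/677; -2195/677 1470/677]
step 1: x̄ = F·x = [1391/677, 434/2031]
step 1: P̄ = F·P·Fᵀ + Q = [65939/677 -5202/677; -5202/677 11732/2031]
step 1: y = z − H·x̄ = [4496/2031, 3893/677]
step 1: S = H·P̄·Hᵀ + R = [17825/2031 1328/677; 1328/677 237205/677]
step 1: K = P̄·Hᵀ·S⁻¹ = [6152214/6237649 -3091984/6237649; -4102804/6237649 -11952/6237649]
step 1: x' = x̄ + K·y = [8655235/6237649, -7818146/6237649]
step 1: P' = (I − K·H)·P̄ = [29230955/6237649 -18456642/6237649; -18456642/6237649 12308412/6237649]
step 2: x̄ = F·x = [-41601997/6237649, 76099/567059]
step 2: P̄ = F·P·Fᵀ + Q = [558742543/6237649 -4056309/567059; -4056309/567059 3255848/567059]
step 2: y = z − H·x̄ = [-1625078/567059, -74455078/6237649]
step 2: S = H·P̄·Hᵀ + R = [4957025/567059 1654926/567059; 1654926/567059 2028103985/6237649]
step 2: K = P̄·Hᵀ·S⁻¹ = [17378167281/17675824871 -8728729961/17675824871; -11591512916/17675824871 -54612558/17675824871]
step 2: x' = x̄ + K·y = [-63501648423/17675824871, 36242927379/17675824871]
step 2: P' = (I − K·H)·P̄ = [82566117745/17675824871 -52134501843/17675824871; -52134501843/17675824871 34774538748/17675824871]

step 0: x' = [-661/2031, 365/677], P' = [10337/2031 -2195/677; -2195/677 1470/677]
step 1: x' = [8655235/6237649, -7818146/6237649], P' = [29230955/6237649 -18456642/6237649; -18456642/6237649 12308412/6237649]
step 2: x' = [-63501648423/17675824871, 36242927379/17675824871], P' = [82566117745/17675824871 -52134501843/17675824871; -52134501843/17675824871 34774538748/17675824871]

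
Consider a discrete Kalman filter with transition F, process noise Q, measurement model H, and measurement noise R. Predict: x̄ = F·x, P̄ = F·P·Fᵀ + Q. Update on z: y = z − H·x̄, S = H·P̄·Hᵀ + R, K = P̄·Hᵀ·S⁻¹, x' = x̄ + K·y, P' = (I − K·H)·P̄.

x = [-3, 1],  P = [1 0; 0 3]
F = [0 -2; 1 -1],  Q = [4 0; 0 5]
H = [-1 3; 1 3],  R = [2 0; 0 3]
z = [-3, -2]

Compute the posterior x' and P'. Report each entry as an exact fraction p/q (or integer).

x̄ = F·x = [-2, -4]
P̄ = F·P·Fᵀ + Q = [16 6; 6 9]
y = z − H·x̄ = [7, 12]
S = H·P̄·Hᵀ + R = [63 65; 65 136]
K = P̄·Hᵀ·S⁻¹ = [-1938/4343 2012/4343; 711/4343 714/4343]
x' = x̄ + K·y = [44/101, -89/101]
P' = (I − K·H)·P̄ = [4956/4343 360/4343; 360/4343 594/4343]

x' = [44/101, -89/101]
P' = [4956/4343 360/4343; 360/4343 594/4343]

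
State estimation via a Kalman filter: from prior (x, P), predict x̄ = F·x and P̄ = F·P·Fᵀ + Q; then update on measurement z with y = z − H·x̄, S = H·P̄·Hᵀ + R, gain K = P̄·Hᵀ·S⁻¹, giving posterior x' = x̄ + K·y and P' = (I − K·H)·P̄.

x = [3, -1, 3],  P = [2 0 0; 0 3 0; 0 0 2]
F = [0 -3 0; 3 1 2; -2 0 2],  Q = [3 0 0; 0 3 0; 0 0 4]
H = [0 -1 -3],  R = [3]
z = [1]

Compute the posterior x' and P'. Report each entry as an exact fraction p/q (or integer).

x' = [708/191, 2374/191, -840/191]
P' = [5649/191 -1539/191 504/191; -1539/191 5712/191 -1884/191; 504/191 -1884/191 684/191]

x̄ = F·x = [3, 14, 0]
P̄ = F·P·Fᵀ + Q = [30 -9 0; -9 32 -4; 0 -4 20]
y = z − H·x̄ = [15]
S = H·P̄·Hᵀ + R = [191]
K = P̄·Hᵀ·S⁻¹ = [9/191; -20/191; -56/191]
x' = x̄ + K·y = [708/191, 2374/191, -840/191]
P' = (I − K·H)·P̄ = [5649/191 -1539/191 504/191; -1539/191 5712/191 -1884/191; 504/191 -1884/191 684/191]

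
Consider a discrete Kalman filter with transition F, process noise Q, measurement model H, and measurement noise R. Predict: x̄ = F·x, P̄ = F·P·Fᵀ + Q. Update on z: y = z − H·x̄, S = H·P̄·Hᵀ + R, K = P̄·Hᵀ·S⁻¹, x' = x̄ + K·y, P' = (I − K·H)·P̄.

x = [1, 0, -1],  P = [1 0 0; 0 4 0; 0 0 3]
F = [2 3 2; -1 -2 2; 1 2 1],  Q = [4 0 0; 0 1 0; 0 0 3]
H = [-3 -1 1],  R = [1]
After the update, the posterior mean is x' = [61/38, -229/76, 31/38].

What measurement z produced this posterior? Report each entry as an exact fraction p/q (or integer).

x̄ = F·x = [0, -3, 0]
P̄ = F·P·Fᵀ + Q = [56 -14 32; -14 30 -11; 32 -11 23]
S = H·P̄·Hᵀ + R = [304]
K = P̄·Hᵀ·S⁻¹ = [-61/152; 1/304; -31/152]
x' − x̄ = [61/38, -1/76, 31/38] = K·y
y = (KᵀK)⁻¹·Kᵀ·(x' − x̄) = [-4]
z = y + H·x̄ = [-4] + [3] = [-1]

z = [-1]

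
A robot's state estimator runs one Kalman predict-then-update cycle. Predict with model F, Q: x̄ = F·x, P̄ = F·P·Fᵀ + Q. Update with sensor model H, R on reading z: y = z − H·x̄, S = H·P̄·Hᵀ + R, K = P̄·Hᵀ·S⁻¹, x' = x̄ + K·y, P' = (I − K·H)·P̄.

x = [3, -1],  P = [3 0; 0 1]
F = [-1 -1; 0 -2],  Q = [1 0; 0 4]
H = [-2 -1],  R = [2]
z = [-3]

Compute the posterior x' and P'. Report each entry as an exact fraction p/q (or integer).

x' = [-8/19, 68/19]
P' = [23/19 -34/19; -34/19 80/19]

x̄ = F·x = [-2, 2]
P̄ = F·P·Fᵀ + Q = [5 2; 2 8]
y = z − H·x̄ = [-5]
S = H·P̄·Hᵀ + R = [38]
K = P̄·Hᵀ·S⁻¹ = [-6/19; -6/19]
x' = x̄ + K·y = [-8/19, 68/19]
P' = (I − K·H)·P̄ = [23/19 -34/19; -34/19 80/19]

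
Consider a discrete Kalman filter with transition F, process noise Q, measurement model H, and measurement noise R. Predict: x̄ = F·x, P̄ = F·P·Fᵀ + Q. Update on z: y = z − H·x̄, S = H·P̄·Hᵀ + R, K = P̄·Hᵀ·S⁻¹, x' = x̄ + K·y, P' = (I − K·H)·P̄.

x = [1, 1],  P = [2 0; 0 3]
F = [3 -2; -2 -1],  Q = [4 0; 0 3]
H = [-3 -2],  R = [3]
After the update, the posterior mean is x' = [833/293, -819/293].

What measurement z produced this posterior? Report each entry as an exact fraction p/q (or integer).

x̄ = F·x = [1, -3]
P̄ = F·P·Fᵀ + Q = [34 -6; -6 14]
S = H·P̄·Hᵀ + R = [293]
K = P̄·Hᵀ·S⁻¹ = [-90/293; -10/293]
x' − x̄ = [540/293, 60/293] = K·y
y = (KᵀK)⁻¹·Kᵀ·(x' − x̄) = [-6]
z = y + H·x̄ = [-6] + [3] = [-3]

z = [-3]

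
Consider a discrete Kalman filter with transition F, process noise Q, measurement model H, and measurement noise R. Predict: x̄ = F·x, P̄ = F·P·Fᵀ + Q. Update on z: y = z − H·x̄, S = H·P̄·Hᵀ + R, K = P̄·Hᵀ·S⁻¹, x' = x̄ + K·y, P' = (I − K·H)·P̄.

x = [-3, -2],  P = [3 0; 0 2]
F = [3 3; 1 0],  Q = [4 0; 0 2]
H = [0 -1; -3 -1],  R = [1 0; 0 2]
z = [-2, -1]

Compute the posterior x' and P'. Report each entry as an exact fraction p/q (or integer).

x' = [-219/994, 1517/994]
P' = [295/994 -237/994; -237/994 743/994]

x̄ = F·x = [-15, -3]
P̄ = F·P·Fᵀ + Q = [49 9; 9 5]
y = z − H·x̄ = [-5, -49]
S = H·P̄·Hᵀ + R = [6 32; 32 502]
K = P̄·Hᵀ·S⁻¹ = [237/994 -162/497; -743/994 -8/497]
x' = x̄ + K·y = [-219/994, 1517/994]
P' = (I − K·H)·P̄ = [295/994 -237/994; -237/994 743/994]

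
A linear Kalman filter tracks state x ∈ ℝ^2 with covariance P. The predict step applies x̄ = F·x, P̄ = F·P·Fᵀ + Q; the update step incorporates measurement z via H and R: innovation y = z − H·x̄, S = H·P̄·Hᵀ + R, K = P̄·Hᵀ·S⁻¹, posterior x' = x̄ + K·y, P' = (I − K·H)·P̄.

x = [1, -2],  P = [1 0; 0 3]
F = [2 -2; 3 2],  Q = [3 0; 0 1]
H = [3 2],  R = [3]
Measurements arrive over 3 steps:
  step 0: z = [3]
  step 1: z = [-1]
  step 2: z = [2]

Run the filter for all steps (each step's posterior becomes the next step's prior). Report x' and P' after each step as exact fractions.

step 0: x' = [111/38, -264/95], P' = [317/38 -231/19; -231/19 1752/95]
step 1: x' = [-414603/179798, 537935/179798], P' = [370487/179798 -233448/89899; -233448/89899 701727/179798]
step 2: x' = [21839761/42340588, 1193230/10585147], P' = [79909897/42340588 -50036223/21170294; -50036223/21170294 75986619/21170294]

step 0: x̄ = F·x = [6, -1]
step 0: P̄ = F·P·Fᵀ + Q = [19 -6; -6 22]
step 0: y = z − H·x̄ = [-13]
step 0: S = H·P̄·Hᵀ + R = [190]
step 0: K = P̄·Hᵀ·S⁻¹ = [9/38; 13/95]
step 0: x' = x̄ + K·y = [111/38, -264/95]
step 0: P' = (I − K·H)·P̄ = [317/38 -231/19; -231/19 1752/95]
step 1: x̄ = F·x = [57/5, 609/190]
step 1: P̄ = F·P·Fᵀ + Q = [1037/5 3/5; 3/5 751/190]
step 1: y = z − H·x̄ = [-3953/95]
step 1: S = H·P̄·Hᵀ + R = [179798/95]
step 1: K = P̄·Hᵀ·S⁻¹ = [59223/179798; 461/89899]
step 1: x' = x̄ + K·y = [-414603/179798, 537935/179798]
step 1: P' = (I − K·H)·P̄ = [370487/179798 -233448/89899; -233448/89899 701727/179798]
step 2: x̄ = F·x = [-952538/89899, -167939/179798]
step 2: P̄ = F·P·Fᵀ + Q = [4281709/89899 174903/89899; 174903/89899 718337/179798]
step 2: y = z − H·x̄ = [3205351/89899]
step 2: S = H·P̄·Hᵀ + R = [42340588/89899]
step 2: K = P̄·Hᵀ·S⁻¹ = [13194933/42340588; 621523/21170294]
step 2: x' = x̄ + K·y = [21839761/42340588, 1193230/10585147]
step 2: P' = (I − K·H)·P̄ = [79909897/42340588 -50036223/21170294; -50036223/21170294 75986619/21170294]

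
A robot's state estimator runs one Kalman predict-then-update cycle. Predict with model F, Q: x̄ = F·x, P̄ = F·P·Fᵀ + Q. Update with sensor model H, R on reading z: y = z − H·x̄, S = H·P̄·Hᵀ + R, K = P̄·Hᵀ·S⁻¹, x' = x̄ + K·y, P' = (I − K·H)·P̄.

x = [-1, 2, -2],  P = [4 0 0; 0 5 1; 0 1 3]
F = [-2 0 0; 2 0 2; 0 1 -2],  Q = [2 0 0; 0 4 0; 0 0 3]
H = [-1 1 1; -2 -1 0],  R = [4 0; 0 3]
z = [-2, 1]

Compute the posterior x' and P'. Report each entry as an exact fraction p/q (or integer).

x' = [2936/1313, -7308/1313, 7558/1313]
P' = [2780/1313 -4630/1313 5686/1313; -4630/1313 10970/1313 -12332/1313; 5686/1313 -12332/1313 17934/1313]

x̄ = F·x = [2, -6, 6]
P̄ = F·P·Fᵀ + Q = [18 -16 0; -16 32 -10; 0 -10 16]
y = z − H·x̄ = [0, -1]
S = H·P̄·Hᵀ + R = [82 30; 30 43]
K = P̄·Hᵀ·S⁻¹ = [-431/1313 -310/1313; 817/1313 -570/1313; -21/1313 320/1313]
x' = x̄ + K·y = [2936/1313, -7308/1313, 7558/1313]
P' = (I − K·H)·P̄ = [2780/1313 -4630/1313 5686/1313; -4630/1313 10970/1313 -12332/1313; 5686/1313 -12332/1313 17934/1313]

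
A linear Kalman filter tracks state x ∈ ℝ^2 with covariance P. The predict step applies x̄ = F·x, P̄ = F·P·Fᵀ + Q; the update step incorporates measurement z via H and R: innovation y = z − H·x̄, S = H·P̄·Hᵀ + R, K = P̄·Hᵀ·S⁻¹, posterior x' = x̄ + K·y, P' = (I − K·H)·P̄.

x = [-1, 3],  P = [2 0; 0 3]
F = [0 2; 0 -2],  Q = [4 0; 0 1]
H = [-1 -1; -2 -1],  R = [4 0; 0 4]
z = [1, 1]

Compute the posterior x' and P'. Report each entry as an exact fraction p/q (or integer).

x' = [14/9, -28/9]
P' = [32/9 -40/9; -40/9 62/9]

x̄ = F·x = [6, -6]
P̄ = F·P·Fᵀ + Q = [16 -12; -12 13]
y = z − H·x̄ = [1, 7]
S = H·P̄·Hᵀ + R = [9 9; 9 33]
K = P̄·Hᵀ·S⁻¹ = [2/9 -2/3; -11/18 1/2]
x' = x̄ + K·y = [14/9, -28/9]
P' = (I − K·H)·P̄ = [32/9 -40/9; -40/9 62/9]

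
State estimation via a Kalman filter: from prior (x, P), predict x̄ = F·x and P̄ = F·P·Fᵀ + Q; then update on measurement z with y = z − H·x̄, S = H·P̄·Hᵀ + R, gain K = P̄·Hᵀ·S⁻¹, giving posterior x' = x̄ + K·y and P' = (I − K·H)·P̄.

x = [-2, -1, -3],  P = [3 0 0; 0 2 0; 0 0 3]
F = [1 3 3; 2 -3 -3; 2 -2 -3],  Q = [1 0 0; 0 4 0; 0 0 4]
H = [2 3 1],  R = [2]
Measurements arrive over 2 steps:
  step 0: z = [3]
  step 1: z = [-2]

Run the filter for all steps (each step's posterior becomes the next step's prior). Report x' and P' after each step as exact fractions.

step 0: x̄ = F·x = [-14, 8, 7]
step 0: P̄ = F·P·Fᵀ + Q = [49 -39 -33; -39 61 51; -33 51 51]
step 0: y = z − H·x̄ = [0]
step 0: S = H·P̄·Hᵀ + R = [504]
step 0: K = P̄·Hᵀ·S⁻¹ = [-13/126; 13/42; 23/84]
step 0: x' = x̄ + K·y = [-14, 8, 7]
step 0: P' = (I − K·H)·P̄ = [2749/63 -481/21 -394/21; -481/21 89/7 58/7; -394/21 58/7 185/14]
step 1: x̄ = F·x = [31, -73, -65]
step 1: P̄ = F·P·Fᵀ + Q = [22319/126 -52949/126 -47897/126; -52949/126 133691/126 119477/126; -47897/126 119477/126 107873/126]
step 1: y = z − H·x̄ = [220]
step 1: S = H·P̄·Hᵀ + R = [92179/9]
step 1: K = P̄·Hᵀ·S⁻¹ = [-11579/92179; 29618/92179; 26465/92179]
step 1: x' = x̄ + K·y = [310169/92179, -213107/92179, -169335/92179]
step 1: P' = (I − K·H)·P̄ = [20035303/1290506 -8836707/1290506 -13884697/1290506; -8836707/1290506 4704417/1290506 4389467/1290506; -13884697/1290506 4389467/1290506 15342013/1290506]

step 0: x' = [-14, 8, 7], P' = [2749/63 -481/21 -394/21; -481/21 89/7 58/7; -394/21 58/7 185/14]
step 1: x' = [310169/92179, -213107/92179, -169335/92179], P' = [20035303/1290506 -8836707/1290506 -13884697/1290506; -8836707/1290506 4704417/1290506 4389467/1290506; -13884697/1290506 4389467/1290506 15342013/1290506]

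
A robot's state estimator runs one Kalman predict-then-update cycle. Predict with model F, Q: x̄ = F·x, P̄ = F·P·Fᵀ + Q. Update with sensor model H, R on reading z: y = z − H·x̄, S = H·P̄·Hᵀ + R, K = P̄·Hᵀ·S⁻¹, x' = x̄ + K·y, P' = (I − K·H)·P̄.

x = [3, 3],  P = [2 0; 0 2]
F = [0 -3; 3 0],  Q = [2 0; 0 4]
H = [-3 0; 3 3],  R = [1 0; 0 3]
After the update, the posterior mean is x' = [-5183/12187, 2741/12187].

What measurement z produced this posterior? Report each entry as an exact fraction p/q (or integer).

x̄ = F·x = [-9, 9]
P̄ = F·P·Fᵀ + Q = [20 0; 0 22]
S = H·P̄·Hᵀ + R = [181 -180; -180 381]
K = P̄·Hᵀ·S⁻¹ = [-4020/12187 20/12187; 3960/12187 3982/12187]
x' − x̄ = [104500/12187, -106942/12187] = K·y
y = (KᵀK)⁻¹·Kᵀ·(x' − x̄) = [-26, -1]
z = y + H·x̄ = [-26, -1] + [27, 0] = [1, -1]

z = [1, -1]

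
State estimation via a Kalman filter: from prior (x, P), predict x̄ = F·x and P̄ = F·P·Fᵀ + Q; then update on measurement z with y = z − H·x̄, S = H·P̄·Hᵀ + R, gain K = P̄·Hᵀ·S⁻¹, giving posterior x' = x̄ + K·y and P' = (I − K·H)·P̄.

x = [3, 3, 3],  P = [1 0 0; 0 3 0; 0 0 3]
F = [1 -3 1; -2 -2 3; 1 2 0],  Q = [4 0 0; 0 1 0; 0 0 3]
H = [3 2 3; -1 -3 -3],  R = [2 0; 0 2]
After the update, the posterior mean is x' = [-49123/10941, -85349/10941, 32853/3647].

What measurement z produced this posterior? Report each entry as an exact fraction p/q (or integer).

z = [-2, 1]

x̄ = F·x = [-3, -3, 9]
P̄ = F·P·Fᵀ + Q = [35 25 -17; 25 44 -14; -17 -14 16]
S = H·P̄·Hᵀ + R = [463 -374; -374 373]
K = P̄·Hᵀ·S⁻¹ = [16726/32823 11579/32823; 2123/32823 -7991/32823; -2483/10941 -2167/10941]
x' − x̄ = [-16300/10941, -52526/10941, 30/3647] = K·y
y = (KᵀK)⁻¹·Kᵀ·(x' − x̄) = [-14, 16]
z = y + H·x̄ = [-14, 16] + [12, -15] = [-2, 1]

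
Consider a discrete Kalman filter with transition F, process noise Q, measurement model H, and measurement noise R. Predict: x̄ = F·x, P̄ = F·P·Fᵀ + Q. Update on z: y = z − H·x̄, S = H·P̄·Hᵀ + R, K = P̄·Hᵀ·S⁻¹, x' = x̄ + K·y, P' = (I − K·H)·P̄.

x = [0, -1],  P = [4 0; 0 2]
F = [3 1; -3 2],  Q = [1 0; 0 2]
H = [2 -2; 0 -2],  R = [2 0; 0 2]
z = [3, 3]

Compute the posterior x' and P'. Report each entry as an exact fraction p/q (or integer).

x' = [-352/3471, -418/267]
P' = [3119/3471 116/267; 116/267 122/267]

x̄ = F·x = [-1, -2]
P̄ = F·P·Fᵀ + Q = [39 -32; -32 46]
y = z − H·x̄ = [1, -1]
S = H·P̄·Hᵀ + R = [598 312; 312 186]
K = P̄·Hᵀ·S⁻¹ = [537/1157 -116/267; -2/89 -122/267]
x' = x̄ + K·y = [-352/3471, -418/267]
P' = (I − K·H)·P̄ = [3119/3471 116/267; 116/267 122/267]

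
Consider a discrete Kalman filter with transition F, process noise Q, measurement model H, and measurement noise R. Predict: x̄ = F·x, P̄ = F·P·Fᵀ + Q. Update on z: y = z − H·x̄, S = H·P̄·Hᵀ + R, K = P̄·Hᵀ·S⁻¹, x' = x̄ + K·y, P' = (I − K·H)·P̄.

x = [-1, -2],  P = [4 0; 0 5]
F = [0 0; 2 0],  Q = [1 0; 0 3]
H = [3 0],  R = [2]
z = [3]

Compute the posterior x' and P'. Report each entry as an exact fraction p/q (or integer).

x̄ = F·x = [0, -2]
P̄ = F·P·Fᵀ + Q = [1 0; 0 19]
y = z − H·x̄ = [3]
S = H·P̄·Hᵀ + R = [11]
K = P̄·Hᵀ·S⁻¹ = [3/11; 0]
x' = x̄ + K·y = [9/11, -2]
P' = (I − K·H)·P̄ = [2/11 0; 0 19]

x' = [9/11, -2]
P' = [2/11 0; 0 19]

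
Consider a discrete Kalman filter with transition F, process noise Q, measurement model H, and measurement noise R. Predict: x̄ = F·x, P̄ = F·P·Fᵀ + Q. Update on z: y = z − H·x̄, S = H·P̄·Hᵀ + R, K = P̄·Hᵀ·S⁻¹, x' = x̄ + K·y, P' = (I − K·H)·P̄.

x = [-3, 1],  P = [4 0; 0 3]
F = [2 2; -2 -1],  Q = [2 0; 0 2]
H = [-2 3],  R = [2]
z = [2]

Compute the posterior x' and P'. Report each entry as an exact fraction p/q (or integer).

x' = [346/575, 628/575]
P' = [1374/575 832/575; 832/575 626/575]

x̄ = F·x = [-4, 5]
P̄ = F·P·Fᵀ + Q = [30 -22; -22 21]
y = z − H·x̄ = [-21]
S = H·P̄·Hᵀ + R = [575]
K = P̄·Hᵀ·S⁻¹ = [-126/575; 107/575]
x' = x̄ + K·y = [346/575, 628/575]
P' = (I − K·H)·P̄ = [1374/575 832/575; 832/575 626/575]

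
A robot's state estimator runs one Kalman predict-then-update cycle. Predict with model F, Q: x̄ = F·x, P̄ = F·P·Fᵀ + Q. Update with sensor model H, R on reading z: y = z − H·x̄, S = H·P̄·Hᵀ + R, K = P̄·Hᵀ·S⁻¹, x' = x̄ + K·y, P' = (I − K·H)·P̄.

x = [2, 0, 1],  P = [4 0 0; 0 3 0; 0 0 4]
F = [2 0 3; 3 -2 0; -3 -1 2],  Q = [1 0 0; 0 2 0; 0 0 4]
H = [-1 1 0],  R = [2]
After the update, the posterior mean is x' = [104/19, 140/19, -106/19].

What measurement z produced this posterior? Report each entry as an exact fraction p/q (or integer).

x̄ = F·x = [7, 6, -4]
P̄ = F·P·Fᵀ + Q = [53 24 0; 24 50 -30; 0 -30 59]
S = H·P̄·Hᵀ + R = [57]
K = P̄·Hᵀ·S⁻¹ = [-29/57; 26/57; -10/19]
x' − x̄ = [-29/19, 26/19, -30/19] = K·y
y = (KᵀK)⁻¹·Kᵀ·(x' − x̄) = [3]
z = y + H·x̄ = [3] + [-1] = [2]

z = [2]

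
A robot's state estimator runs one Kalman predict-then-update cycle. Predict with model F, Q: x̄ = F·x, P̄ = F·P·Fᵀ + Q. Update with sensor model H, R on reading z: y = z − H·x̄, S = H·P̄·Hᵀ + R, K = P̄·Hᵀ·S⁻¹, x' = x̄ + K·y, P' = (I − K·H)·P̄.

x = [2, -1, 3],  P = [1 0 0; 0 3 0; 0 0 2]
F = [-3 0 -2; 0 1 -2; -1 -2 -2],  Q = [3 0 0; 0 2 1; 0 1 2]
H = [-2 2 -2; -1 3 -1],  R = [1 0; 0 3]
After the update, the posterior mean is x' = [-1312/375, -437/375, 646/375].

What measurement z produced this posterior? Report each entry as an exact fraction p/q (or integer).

x̄ = F·x = [-12, -7, -6]
P̄ = F·P·Fᵀ + Q = [20 8 11; 8 13 3; 11 3 23]
S = H·P̄·Hᵀ + R = [225 120; 120 119]
K = P̄·Hᵀ·S⁻¹ = [-4634/12375 263/825; -2884/12375 388/825; -398/1125 11/75]
x' − x̄ = [3188/375, 2188/375, 2896/375] = K·y
y = (KᵀK)⁻¹·Kᵀ·(x' − x̄) = [-21, 2]
z = y + H·x̄ = [-21, 2] + [22, -3] = [1, -1]

z = [1, -1]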